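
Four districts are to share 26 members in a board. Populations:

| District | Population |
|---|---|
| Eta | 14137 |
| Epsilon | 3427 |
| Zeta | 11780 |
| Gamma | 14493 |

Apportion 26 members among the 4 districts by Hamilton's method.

Eta=8, Epsilon=2, Zeta=7, Gamma=9

The standard divisor is 43837/26 ≈ 1686.038.
Standard quotas: Eta 8.3847, Epsilon 2.0326, Zeta 6.9868, Gamma 8.5959.
Lower quotas: Eta 8, Epsilon 2, Zeta 6, Gamma 8 (sum 24, leaving 2 seats).
Remainders in descending order: Zeta 0.9868, Gamma 0.5959, Eta 0.3847, Epsilon 0.0326.
The surplus seats go to Zeta, Gamma.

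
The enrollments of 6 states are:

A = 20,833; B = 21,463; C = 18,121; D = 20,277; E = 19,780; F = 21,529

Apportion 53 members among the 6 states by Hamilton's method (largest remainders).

Total 122003; standard divisor 122003/53 ≈ 2301.943.
Standard quotas: A 9.0502, B 9.3239, C 7.8720, D 8.8086, E 8.5927, F 9.3525.
Lower quotas: A 9, B 9, C 7, D 8, E 8, F 9 (sum 50, leaving 3 seats).
Remainders in descending order: C 0.8720, D 0.8086, E 0.5927, F 0.3525, B 0.3239, A 0.0502.
Largest remainders: C, D, E receive the extra seats.

A=9; B=9; C=8; D=9; E=9; F=9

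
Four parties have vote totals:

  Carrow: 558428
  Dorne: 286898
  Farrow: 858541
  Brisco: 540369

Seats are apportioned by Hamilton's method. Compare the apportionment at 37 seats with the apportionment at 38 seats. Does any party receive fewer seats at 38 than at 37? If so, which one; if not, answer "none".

none

At 37 seats: Carrow 9, Dorne 5, Farrow 14, Brisco 9.
At 38 seats: Carrow 9, Dorne 5, Farrow 15, Brisco 9.
No party's allocation decreased.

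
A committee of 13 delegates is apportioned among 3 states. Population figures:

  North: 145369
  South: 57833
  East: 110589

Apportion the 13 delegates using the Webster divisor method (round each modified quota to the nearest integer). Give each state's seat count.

Standard divisor 313791/13 ≈ 24137.769; standard quotas: North 6.022, South 2.396, East 4.582.
Rounding to the nearest integer gives North 6, South 2, East 5 — total 13, matching the house size, so no adjustment is needed.

North=6, South=2, East=5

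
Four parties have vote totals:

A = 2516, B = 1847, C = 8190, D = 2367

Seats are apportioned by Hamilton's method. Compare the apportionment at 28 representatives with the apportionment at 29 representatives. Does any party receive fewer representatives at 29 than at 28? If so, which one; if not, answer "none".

B

At 28 seats: A 5, B 4, C 15, D 4.
At 29 seats: A 5, B 3, C 16, D 5.
B drops from 4 to 3.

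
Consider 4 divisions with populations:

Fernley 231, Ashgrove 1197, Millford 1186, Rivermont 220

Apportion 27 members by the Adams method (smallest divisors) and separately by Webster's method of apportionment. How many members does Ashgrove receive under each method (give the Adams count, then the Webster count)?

Adams: Fernley 3, Ashgrove 11, Millford 11, Rivermont 2.
Webster: Fernley 2, Ashgrove 12, Millford 11, Rivermont 2.
Ashgrove gets 11 under Adams and 12 under Webster.

11 and 12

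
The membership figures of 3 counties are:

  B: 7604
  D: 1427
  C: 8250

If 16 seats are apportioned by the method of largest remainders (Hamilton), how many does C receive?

8

The standard divisor is 17281/16 ≈ 1080.062.
Standard quotas: B 7.0403, D 1.3212, C 7.6384.
Lower quotas: B 7, D 1, C 7 (sum 15, leaving 1 seat).
Remainders in descending order: C 0.6384, D 0.3212, B 0.0403.
Largest remainder: C receives the extra seat.
C receives 8.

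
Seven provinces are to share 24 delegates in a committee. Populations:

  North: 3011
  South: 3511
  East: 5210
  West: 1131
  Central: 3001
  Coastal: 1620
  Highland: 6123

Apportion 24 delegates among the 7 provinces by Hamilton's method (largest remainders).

North 3, South 4, East 5, West 1, Central 3, Coastal 2, Highland 6

Standard divisor: 23607 ÷ 24 ≈ 983.625.
Standard quotas: North 3.0611, South 3.5694, East 5.2967, West 1.1498, Central 3.0510, Coastal 1.6470, Highland 6.2249.
Lower quotas: North 3, South 3, East 5, West 1, Central 3, Coastal 1, Highland 6 (sum 22, leaving 2 seats).
Remainders in descending order: Coastal 0.6470, South 0.5694, East 0.2967, Highland 0.2249, West 0.1498, North 0.0611, Central 0.0510.
Largest remainders: Coastal, South receive the extra seats.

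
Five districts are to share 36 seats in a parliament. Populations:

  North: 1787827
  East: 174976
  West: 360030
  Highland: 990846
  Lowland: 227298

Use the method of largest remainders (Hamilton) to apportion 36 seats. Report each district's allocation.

North 18; East 2; West 4; Highland 10; Lowland 2

The standard divisor is 3540977/36 ≈ 98360.472.
Standard quotas: North 18.1763, East 1.7789, West 3.6603, Highland 10.0736, Lowland 2.3109.
Lower quotas: North 18, East 1, West 3, Highland 10, Lowland 2 (sum 34, leaving 2 seats).
Remainders in descending order: East 0.7789, West 0.6603, Lowland 0.3109, North 0.1763, Highland 0.0736.
The surplus seats go to East, West.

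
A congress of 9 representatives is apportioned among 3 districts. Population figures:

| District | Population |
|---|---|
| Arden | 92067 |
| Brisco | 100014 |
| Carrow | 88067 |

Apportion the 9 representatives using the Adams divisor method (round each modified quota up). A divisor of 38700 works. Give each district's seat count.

With modified divisor 38700: modified quotas Arden 2.379, Brisco 2.584, Carrow 2.276.
Rounding up: Arden 3, Brisco 3, Carrow 3 (total 9).

Arden=3; Brisco=3; Carrow=3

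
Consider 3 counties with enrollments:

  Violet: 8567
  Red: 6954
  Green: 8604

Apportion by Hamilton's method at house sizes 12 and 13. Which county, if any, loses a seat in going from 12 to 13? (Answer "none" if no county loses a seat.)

At 12 seats: Violet 4, Red 4, Green 4.
At 13 seats: Violet 4, Red 4, Green 5.
No county's allocation decreased.

none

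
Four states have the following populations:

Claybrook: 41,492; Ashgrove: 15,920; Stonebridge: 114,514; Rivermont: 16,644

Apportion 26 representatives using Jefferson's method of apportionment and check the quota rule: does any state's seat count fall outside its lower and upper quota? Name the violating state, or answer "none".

none

Standard quotas: Claybrook 5.721, Ashgrove 2.195, Stonebridge 15.789, Rivermont 2.295.
Jefferson allocation: Claybrook 6, Ashgrove 2, Stonebridge 16, Rivermont 2.
Every allocation lies between the lower and upper quota.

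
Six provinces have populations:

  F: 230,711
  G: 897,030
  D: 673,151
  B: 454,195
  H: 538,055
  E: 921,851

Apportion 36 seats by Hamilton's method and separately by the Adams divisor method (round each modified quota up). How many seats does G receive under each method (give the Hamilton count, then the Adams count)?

Hamilton: F 2, G 9, D 7, B 4, H 5, E 9.
Adams: F 3, G 8, D 6, B 5, H 5, E 9.
G gets 9 under Hamilton and 8 under Adams.

9 and 8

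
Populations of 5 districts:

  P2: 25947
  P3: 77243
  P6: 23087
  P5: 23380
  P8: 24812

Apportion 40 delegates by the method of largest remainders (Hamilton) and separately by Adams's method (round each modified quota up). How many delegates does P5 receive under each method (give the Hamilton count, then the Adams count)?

5 and 6

Hamilton: P2 6, P3 18, P6 5, P5 5, P8 6.
Adams: P2 6, P3 17, P6 5, P5 6, P8 6.
P5 gets 5 under Hamilton and 6 under Adams.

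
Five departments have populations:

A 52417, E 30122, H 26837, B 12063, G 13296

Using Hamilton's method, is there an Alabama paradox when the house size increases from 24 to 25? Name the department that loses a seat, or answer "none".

At 24 seats: A 9, E 5, H 5, B 2, G 3.
At 25 seats: A 10, E 6, H 5, B 2, G 2.
G drops from 3 to 2.

G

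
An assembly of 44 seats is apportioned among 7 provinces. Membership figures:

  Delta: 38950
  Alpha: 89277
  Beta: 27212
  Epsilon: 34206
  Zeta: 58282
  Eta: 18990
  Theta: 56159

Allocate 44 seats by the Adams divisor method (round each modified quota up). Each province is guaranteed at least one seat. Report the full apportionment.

Standard divisor 323076/44 ≈ 7342.636; standard quotas: Delta 5.305, Alpha 12.159, Beta 3.706, Epsilon 4.659, Zeta 7.937, Eta 2.586, Theta 7.648.
Rounding up gives 6, 13, 4, 5, 8, 3, 8 = 47 seats, so the divisor must be adjusted.
With modified divisor 8100: modified quotas Delta 4.809, Alpha 11.022, Beta 3.360, Epsilon 4.223, Zeta 7.195, Eta 2.344, Theta 6.933.
Rounding up: Delta 5, Alpha 12, Beta 4, Epsilon 5, Zeta 8, Eta 3, Theta 7 (total 44).

Delta=5, Alpha=12, Beta=4, Epsilon=5, Zeta=8, Eta=3, Theta=7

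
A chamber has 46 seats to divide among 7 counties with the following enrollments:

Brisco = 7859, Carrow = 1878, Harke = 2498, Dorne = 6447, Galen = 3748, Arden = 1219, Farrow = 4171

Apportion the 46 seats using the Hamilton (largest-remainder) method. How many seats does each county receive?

Brisco: 13, Carrow: 3, Harke: 4, Dorne: 11, Galen: 6, Arden: 2, Farrow: 7

Standard divisor: 27820 ÷ 46 ≈ 604.783.
Standard quotas: Brisco 12.9948, Carrow 3.1052, Harke 4.1304, Dorne 10.6600, Galen 6.1973, Arden 2.0156, Farrow 6.8967.
Lower quotas: Brisco 12, Carrow 3, Harke 4, Dorne 10, Galen 6, Arden 2, Farrow 6 (sum 43, leaving 3 seats).
Remainders in descending order: Brisco 0.9948, Farrow 0.8967, Dorne 0.6600, Galen 0.1973, Harke 0.1304, Carrow 0.1052, Arden 0.0156.
The surplus seats go to Brisco, Farrow, Dorne.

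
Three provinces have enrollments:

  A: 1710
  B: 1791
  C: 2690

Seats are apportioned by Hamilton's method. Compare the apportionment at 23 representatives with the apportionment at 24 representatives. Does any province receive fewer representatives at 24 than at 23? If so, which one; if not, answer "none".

At 23 seats: A 6, B 7, C 10.
At 24 seats: A 7, B 7, C 10.
No province's allocation decreased.

none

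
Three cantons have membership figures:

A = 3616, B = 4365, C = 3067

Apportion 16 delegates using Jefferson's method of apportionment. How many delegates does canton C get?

4

Standard divisor 11048/16 ≈ 690.5; standard quotas: A 5.237, B 6.322, C 4.442.
Rounding down gives 5, 6, 4 = 15 seats, so the divisor must be adjusted.
With modified divisor 620: modified quotas A 5.832, B 7.040, C 4.947.
Rounding down: A 5, B 7, C 4 (total 16).
C receives 4.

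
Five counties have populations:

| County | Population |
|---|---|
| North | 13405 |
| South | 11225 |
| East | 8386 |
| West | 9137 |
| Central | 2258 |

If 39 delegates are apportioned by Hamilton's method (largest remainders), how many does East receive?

7

Standard divisor: 44411 ÷ 39 ≈ 1138.744.
Standard quotas: North 11.7717, South 9.8574, East 7.3643, West 8.0238, Central 1.9829.
Lower quotas: North 11, South 9, East 7, West 8, Central 1 (sum 36, leaving 3 seats).
Remainders in descending order: Central 0.9829, South 0.8574, North 0.7717, East 0.3643, West 0.0238.
The surplus seats go to Central, South, North.
East receives 7.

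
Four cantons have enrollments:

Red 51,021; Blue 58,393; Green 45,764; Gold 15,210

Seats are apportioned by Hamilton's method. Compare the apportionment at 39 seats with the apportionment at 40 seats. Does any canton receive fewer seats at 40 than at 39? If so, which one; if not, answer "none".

At 39 seats: Red 12, Blue 13, Green 10, Gold 4.
At 40 seats: Red 12, Blue 14, Green 11, Gold 3.
Gold drops from 4 to 3.

Gold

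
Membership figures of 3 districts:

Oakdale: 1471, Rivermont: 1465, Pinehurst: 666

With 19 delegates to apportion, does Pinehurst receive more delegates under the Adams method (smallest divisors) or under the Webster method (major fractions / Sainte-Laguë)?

Adams: Oakdale 8, Rivermont 7, Pinehurst 4.
Webster: Oakdale 8, Rivermont 8, Pinehurst 3.
Pinehurst gets 4 under Adams and 3 under Webster.

Adams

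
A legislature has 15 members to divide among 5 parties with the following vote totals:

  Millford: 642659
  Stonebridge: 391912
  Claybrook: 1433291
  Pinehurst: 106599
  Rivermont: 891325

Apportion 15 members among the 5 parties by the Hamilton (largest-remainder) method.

Standard divisor: 3465786 ÷ 15 ≈ 231052.4.
Standard quotas: Millford 2.7814, Stonebridge 1.6962, Claybrook 6.2033, Pinehurst 0.4614, Rivermont 3.8577.
Lower quotas: Millford 2, Stonebridge 1, Claybrook 6, Pinehurst 0, Rivermont 3 (sum 12, leaving 3 seats).
Remainders in descending order: Rivermont 0.8577, Millford 0.7814, Stonebridge 0.6962, Pinehurst 0.4614, Claybrook 0.2033.
The surplus seats go to Rivermont, Millford, Stonebridge.

Millford 3, Stonebridge 2, Claybrook 6, Pinehurst 0, Rivermont 4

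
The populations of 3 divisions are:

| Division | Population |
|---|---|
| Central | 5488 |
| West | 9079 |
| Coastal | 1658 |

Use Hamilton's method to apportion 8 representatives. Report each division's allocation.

Standard divisor: 16225 ÷ 8 ≈ 2028.125.
Standard quotas: Central 2.7059, West 4.4765, Coastal 0.8175.
Lower quotas: Central 2, West 4, Coastal 0 (sum 6, leaving 2 seats).
Remainders in descending order: Coastal 0.8175, Central 0.7059, West 0.4765.
The surplus seats go to Coastal, Central.

Central=3, West=4, Coastal=1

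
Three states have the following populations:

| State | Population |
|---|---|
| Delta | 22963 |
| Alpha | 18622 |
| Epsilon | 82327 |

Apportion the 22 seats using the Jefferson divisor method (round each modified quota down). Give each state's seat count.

Standard divisor 123912/22 ≈ 5632.364; standard quotas: Delta 4.077, Alpha 3.306, Epsilon 14.617.
Rounding down gives 4, 3, 14 = 21 seats, so the divisor must be adjusted.
With modified divisor 5300: modified quotas Delta 4.333, Alpha 3.514, Epsilon 15.533.
Rounding down: Delta 4, Alpha 3, Epsilon 15 (total 22).

Delta: 4, Alpha: 3, Epsilon: 15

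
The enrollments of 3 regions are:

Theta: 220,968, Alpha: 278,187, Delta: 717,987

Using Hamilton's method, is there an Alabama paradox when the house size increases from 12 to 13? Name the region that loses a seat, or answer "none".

none

At 12 seats: Theta 2, Alpha 3, Delta 7.
At 13 seats: Theta 2, Alpha 3, Delta 8.
No region's allocation decreased.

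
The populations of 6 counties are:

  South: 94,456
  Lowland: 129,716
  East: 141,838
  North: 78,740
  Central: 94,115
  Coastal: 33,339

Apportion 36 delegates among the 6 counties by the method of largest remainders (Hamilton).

Standard divisor: 572204 ÷ 36 ≈ 15894.556.
Standard quotas: South 5.9427, Lowland 8.1610, East 8.9237, North 4.9539, Central 5.9212, Coastal 2.0975.
Lower quotas: South 5, Lowland 8, East 8, North 4, Central 5, Coastal 2 (sum 32, leaving 4 seats).
Remainders in descending order: North 0.9539, South 0.9427, East 0.9237, Central 0.9212, Lowland 0.1610, Coastal 0.0975.
Largest remainders: North, South, East, Central receive the extra seats.

South 6; Lowland 8; East 9; North 5; Central 6; Coastal 2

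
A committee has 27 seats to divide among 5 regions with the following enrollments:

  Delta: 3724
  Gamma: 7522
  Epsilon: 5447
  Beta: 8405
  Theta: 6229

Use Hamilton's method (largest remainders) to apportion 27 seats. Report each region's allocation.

Delta=3, Gamma=7, Epsilon=5, Beta=7, Theta=5

Total 31327; standard divisor 31327/27 ≈ 1160.259.
Standard quotas: Delta 3.2096, Gamma 6.4830, Epsilon 4.6946, Beta 7.2441, Theta 5.3686.
Lower quotas: Delta 3, Gamma 6, Epsilon 4, Beta 7, Theta 5 (sum 25, leaving 2 seats).
Remainders in descending order: Epsilon 0.6946, Gamma 0.4830, Theta 0.3686, Beta 0.2441, Delta 0.2096.
Largest remainders: Epsilon, Gamma receive the extra seats.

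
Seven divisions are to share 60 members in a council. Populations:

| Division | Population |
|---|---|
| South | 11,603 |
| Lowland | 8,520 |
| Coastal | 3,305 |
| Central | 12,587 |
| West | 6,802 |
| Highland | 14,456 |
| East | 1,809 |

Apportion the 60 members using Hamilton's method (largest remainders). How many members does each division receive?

Total 59082; standard divisor 59082/60 ≈ 984.7.
Standard quotas: South 11.7833, Lowland 8.6524, Coastal 3.3564, Central 12.7826, West 6.9077, Highland 14.6806, East 1.8371.
Lower quotas: South 11, Lowland 8, Coastal 3, Central 12, West 6, Highland 14, East 1 (sum 55, leaving 5 seats).
Remainders in descending order: West 0.9077, East 0.8371, South 0.7833, Central 0.7826, Highland 0.6806, Lowland 0.6524, Coastal 0.3564.
The surplus seats go to West, East, South, Central, Highland.

South 12; Lowland 8; Coastal 3; Central 13; West 7; Highland 15; East 2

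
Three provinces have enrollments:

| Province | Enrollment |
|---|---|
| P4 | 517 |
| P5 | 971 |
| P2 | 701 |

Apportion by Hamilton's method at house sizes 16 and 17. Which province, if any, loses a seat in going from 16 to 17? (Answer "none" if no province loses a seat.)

At 16 seats: P4 4, P5 7, P2 5.
At 17 seats: P4 4, P5 8, P2 5.
No province's allocation decreased.

none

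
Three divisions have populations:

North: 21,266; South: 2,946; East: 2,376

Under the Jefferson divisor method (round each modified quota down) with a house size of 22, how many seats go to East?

Standard divisor 26588/22 ≈ 1208.545; standard quotas: North 17.596, South 2.438, East 1.966.
Rounding down gives 17, 2, 1 = 20 seats, so the divisor must be adjusted.
With modified divisor 1150: modified quotas North 18.492, South 2.562, East 2.066.
Rounding down: North 18, South 2, East 2 (total 22).
East receives 2.

2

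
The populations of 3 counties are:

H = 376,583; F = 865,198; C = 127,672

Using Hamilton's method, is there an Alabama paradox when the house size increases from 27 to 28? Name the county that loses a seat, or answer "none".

C

At 27 seats: H 7, F 17, C 3.
At 28 seats: H 8, F 18, C 2.
C drops from 3 to 2.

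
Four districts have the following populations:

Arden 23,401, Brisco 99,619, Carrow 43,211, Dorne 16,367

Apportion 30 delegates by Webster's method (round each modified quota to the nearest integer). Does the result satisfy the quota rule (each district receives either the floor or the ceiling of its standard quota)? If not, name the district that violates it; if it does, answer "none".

none

Standard quotas: Arden 3.845, Brisco 16.367, Carrow 7.099, Dorne 2.689.
Webster allocation: Arden 4, Brisco 16, Carrow 7, Dorne 3.
Every allocation lies between the lower and upper quota.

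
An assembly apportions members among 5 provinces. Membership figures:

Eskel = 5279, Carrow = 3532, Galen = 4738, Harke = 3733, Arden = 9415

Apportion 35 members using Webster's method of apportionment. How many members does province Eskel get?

7

Standard divisor 26697/35 ≈ 762.771; standard quotas: Eskel 6.921, Carrow 4.630, Galen 6.212, Harke 4.894, Arden 12.343.
Rounding to the nearest integer gives Eskel 7, Carrow 5, Galen 6, Harke 5, Arden 12 — total 35, matching the house size, so no adjustment is needed.
Eskel receives 7.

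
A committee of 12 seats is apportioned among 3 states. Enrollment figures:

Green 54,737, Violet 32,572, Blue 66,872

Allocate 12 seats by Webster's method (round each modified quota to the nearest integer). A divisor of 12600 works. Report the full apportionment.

With modified divisor 12600: modified quotas Green 4.344, Violet 2.585, Blue 5.307.
Rounding to the nearest integer: Green 4, Violet 3, Blue 5 (total 12).

Green=4, Violet=3, Blue=5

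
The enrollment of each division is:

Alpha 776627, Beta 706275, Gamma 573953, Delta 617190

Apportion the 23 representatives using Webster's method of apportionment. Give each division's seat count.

Standard divisor 2674045/23 ≈ 116262.826; standard quotas: Alpha 6.680, Beta 6.075, Gamma 4.937, Delta 5.309.
Rounding to the nearest integer gives Alpha 7, Beta 6, Gamma 5, Delta 5 — total 23, matching the house size, so no adjustment is needed.

Alpha 7, Beta 6, Gamma 5, Delta 5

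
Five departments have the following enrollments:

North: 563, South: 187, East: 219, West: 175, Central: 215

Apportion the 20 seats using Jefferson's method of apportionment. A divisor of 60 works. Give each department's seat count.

North 9, South 3, East 3, West 2, Central 3

With modified divisor 60: modified quotas North 9.383, South 3.117, East 3.650, West 2.917, Central 3.583.
Rounding down: North 9, South 3, East 3, West 2, Central 3 (total 20).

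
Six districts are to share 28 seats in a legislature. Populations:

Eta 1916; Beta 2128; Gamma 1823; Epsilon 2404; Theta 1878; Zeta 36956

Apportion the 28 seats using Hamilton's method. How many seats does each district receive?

Eta 1, Beta 1, Gamma 1, Epsilon 2, Theta 1, Zeta 22

The standard divisor is 47105/28 ≈ 1682.321.
Standard quotas: Eta 1.1389, Beta 1.2649, Gamma 1.0836, Epsilon 1.4290, Theta 1.1163, Zeta 21.9673.
Lower quotas: Eta 1, Beta 1, Gamma 1, Epsilon 1, Theta 1, Zeta 21 (sum 26, leaving 2 seats).
Remainders in descending order: Zeta 0.9673, Epsilon 0.4290, Beta 0.2649, Eta 0.1389, Theta 0.1163, Gamma 0.0836.
The surplus seats go to Zeta, Epsilon.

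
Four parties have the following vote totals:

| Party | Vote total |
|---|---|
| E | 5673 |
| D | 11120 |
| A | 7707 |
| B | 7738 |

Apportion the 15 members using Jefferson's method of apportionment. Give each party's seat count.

Standard divisor 32238/15 ≈ 2149.2; standard quotas: E 2.640, D 5.174, A 3.586, B 3.600.
Rounding down gives 2, 5, 3, 3 = 13 seats, so the divisor must be adjusted.
With modified divisor 1910: modified quotas E 2.970, D 5.822, A 4.035, B 4.051.
Rounding down: E 2, D 5, A 4, B 4 (total 15).

E=2, D=5, A=4, B=4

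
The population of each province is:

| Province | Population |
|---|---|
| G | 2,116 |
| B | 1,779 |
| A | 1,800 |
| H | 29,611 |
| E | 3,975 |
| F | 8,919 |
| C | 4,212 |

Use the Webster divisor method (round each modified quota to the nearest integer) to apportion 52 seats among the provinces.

G 2, B 2, A 2, H 29, E 4, F 9, C 4

Standard divisor 52412/52 ≈ 1007.923; standard quotas: G 2.099, B 1.765, A 1.786, H 29.378, E 3.944, F 8.849, C 4.179.
Rounding to the nearest integer gives G 2, B 2, A 2, H 29, E 4, F 9, C 4 — total 52, matching the house size, so no adjustment is needed.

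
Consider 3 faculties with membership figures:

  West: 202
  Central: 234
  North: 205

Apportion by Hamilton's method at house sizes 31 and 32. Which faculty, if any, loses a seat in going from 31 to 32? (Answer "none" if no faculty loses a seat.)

At 31 seats: West 10, Central 11, North 10.
At 32 seats: West 10, Central 12, North 10.
No faculty's allocation decreased.

none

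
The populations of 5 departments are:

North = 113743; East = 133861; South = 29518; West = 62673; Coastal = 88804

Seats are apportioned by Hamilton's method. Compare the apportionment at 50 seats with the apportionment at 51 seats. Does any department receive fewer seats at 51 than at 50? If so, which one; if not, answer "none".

South

At 50 seats: North 13, East 16, South 4, West 7, Coastal 10.
At 51 seats: North 14, East 16, South 3, West 7, Coastal 11.
South drops from 4 to 3.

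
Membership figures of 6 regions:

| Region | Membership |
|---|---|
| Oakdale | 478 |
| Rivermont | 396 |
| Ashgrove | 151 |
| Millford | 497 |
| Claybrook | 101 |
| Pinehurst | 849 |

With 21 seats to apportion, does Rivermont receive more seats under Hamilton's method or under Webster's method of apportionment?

Hamilton

Hamilton: Oakdale 4, Rivermont 4, Ashgrove 1, Millford 4, Claybrook 1, Pinehurst 7.
Webster: Oakdale 4, Rivermont 3, Ashgrove 1, Millford 4, Claybrook 1, Pinehurst 8.
Rivermont gets 4 under Hamilton and 3 under Webster.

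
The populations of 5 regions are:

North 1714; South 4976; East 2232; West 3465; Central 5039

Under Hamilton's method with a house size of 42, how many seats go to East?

The standard divisor is 17426/42 ≈ 414.905.
Standard quotas: North 4.1311, South 11.9931, East 5.3795, West 8.3513, Central 12.1450.
Lower quotas: North 4, South 11, East 5, West 8, Central 12 (sum 40, leaving 2 seats).
Remainders in descending order: South 0.9931, East 0.3795, West 0.3513, Central 0.1450, North 0.1311.
Largest remainders: South, East receive the extra seats.
East receives 6.

6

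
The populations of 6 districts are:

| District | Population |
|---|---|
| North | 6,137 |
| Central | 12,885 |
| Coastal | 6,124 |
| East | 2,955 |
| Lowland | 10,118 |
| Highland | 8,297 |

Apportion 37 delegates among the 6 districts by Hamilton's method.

North 5, Central 10, Coastal 5, East 2, Lowland 8, Highland 7

Standard divisor: 46516 ÷ 37 ≈ 1257.189.
Standard quotas: North 4.8815, Central 10.2491, Coastal 4.8712, East 2.3505, Lowland 8.0481, Highland 6.5996.
Lower quotas: North 4, Central 10, Coastal 4, East 2, Lowland 8, Highland 6 (sum 34, leaving 3 seats).
Remainders in descending order: North 0.8815, Coastal 0.8712, Highland 0.5996, East 0.3505, Central 0.2491, Lowland 0.0481.
Largest remainders: North, Coastal, Highland receive the extra seats.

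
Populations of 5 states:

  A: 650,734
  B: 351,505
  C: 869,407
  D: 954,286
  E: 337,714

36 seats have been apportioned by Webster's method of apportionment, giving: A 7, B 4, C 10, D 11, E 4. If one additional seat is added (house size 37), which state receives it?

Priority for the next seat is population ÷ (current seats + 0.5).
Priorities: A 86764.533, B 78112.222, C 82800.667, D 82981.391, E 75047.556.
Highest priority: A.

A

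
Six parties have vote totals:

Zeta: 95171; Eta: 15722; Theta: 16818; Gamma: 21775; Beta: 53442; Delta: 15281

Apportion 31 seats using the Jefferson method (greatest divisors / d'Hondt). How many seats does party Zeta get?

Standard divisor 218209/31 ≈ 7039; standard quotas: Zeta 13.521, Eta 2.234, Theta 2.389, Gamma 3.093, Beta 7.592, Delta 2.171.
Rounding down gives 13, 2, 2, 3, 7, 2 = 29 seats, so the divisor must be adjusted.
With modified divisor 6500: modified quotas Zeta 14.642, Eta 2.419, Theta 2.587, Gamma 3.350, Beta 8.222, Delta 2.351.
Rounding down: Zeta 14, Eta 2, Theta 2, Gamma 3, Beta 8, Delta 2 (total 31).
Zeta receives 14.

14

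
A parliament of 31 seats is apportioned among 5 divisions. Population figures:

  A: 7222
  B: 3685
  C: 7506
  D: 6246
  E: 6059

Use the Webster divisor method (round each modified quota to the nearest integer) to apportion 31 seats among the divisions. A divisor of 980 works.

A: 7; B: 4; C: 8; D: 6; E: 6

With modified divisor 980: modified quotas A 7.369, B 3.760, C 7.659, D 6.373, E 6.183.
Rounding to the nearest integer: A 7, B 4, C 8, D 6, E 6 (total 31).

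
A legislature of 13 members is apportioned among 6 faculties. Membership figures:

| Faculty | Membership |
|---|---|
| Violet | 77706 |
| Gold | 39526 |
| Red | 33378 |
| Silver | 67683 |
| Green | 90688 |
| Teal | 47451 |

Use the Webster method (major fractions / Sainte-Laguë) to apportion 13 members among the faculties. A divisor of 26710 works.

Violet=3, Gold=1, Red=1, Silver=3, Green=3, Teal=2

With modified divisor 26710: modified quotas Violet 2.909, Gold 1.480, Red 1.250, Silver 2.534, Green 3.395, Teal 1.777.
Rounding to the nearest integer: Violet 3, Gold 1, Red 1, Silver 3, Green 3, Teal 2 (total 13).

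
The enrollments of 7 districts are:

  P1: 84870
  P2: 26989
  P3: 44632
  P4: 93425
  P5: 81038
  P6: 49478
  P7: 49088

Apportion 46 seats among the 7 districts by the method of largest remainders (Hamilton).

P1 9; P2 3; P3 5; P4 10; P5 9; P6 5; P7 5

The standard divisor is 429520/46 ≈ 9337.391.
Standard quotas: P1 9.0893, P2 2.8904, P3 4.7799, P4 10.0055, P5 8.6789, P6 5.2989, P7 5.2571.
Lower quotas: P1 9, P2 2, P3 4, P4 10, P5 8, P6 5, P7 5 (sum 43, leaving 3 seats).
Remainders in descending order: P2 0.8904, P3 0.7799, P5 0.6789, P6 0.2989, P7 0.2571, P1 0.0893, P4 0.0055.
Largest remainders: P2, P3, P5 receive the extra seats.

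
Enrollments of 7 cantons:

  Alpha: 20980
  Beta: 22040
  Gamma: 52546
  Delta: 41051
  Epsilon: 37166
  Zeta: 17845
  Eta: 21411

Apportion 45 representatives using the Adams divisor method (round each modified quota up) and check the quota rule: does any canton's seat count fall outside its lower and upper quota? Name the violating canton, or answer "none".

Standard quotas: Alpha 4.432, Beta 4.655, Gamma 11.099, Delta 8.671, Epsilon 7.851, Zeta 3.769, Eta 4.523.
Adams allocation: Alpha 4, Beta 5, Gamma 11, Delta 8, Epsilon 8, Zeta 4, Eta 5.
Every allocation lies between the lower and upper quota.

none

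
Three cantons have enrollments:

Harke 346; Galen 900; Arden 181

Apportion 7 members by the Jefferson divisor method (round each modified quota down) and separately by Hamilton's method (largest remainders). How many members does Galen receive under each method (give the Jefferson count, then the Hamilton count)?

5 and 4

Jefferson: Harke 1, Galen 5, Arden 1.
Hamilton: Harke 2, Galen 4, Arden 1.
Galen gets 5 under Jefferson and 4 under Hamilton.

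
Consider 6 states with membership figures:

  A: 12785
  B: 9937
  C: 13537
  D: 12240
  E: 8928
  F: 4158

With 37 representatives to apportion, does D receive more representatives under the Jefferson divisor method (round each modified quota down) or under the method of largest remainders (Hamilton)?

Jefferson: A 8, B 6, C 8, D 8, E 5, F 2.
Hamilton: A 8, B 6, C 8, D 7, E 5, F 3.
D gets 8 under Jefferson and 7 under Hamilton.

Jefferson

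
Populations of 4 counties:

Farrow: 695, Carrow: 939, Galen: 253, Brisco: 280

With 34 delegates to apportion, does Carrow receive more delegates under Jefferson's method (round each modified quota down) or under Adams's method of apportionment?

Jefferson: Farrow 11, Carrow 15, Galen 4, Brisco 4.
Adams: Farrow 11, Carrow 14, Galen 4, Brisco 5.
Carrow gets 15 under Jefferson and 14 under Adams.

Jefferson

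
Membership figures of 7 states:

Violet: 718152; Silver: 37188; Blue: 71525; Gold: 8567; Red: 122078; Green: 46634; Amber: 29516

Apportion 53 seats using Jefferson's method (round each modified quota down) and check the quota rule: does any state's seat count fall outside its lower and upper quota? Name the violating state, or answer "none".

Standard quotas: Violet 36.823, Silver 1.907, Blue 3.667, Gold 0.439, Red 6.259, Green 2.391, Amber 1.513.
Jefferson allocation: Violet 39, Silver 2, Blue 3, Gold 0, Red 6, Green 2, Amber 1.
Violet has quota 36.823 (lower 36, upper 37) but receives 39 — outside the quota interval.

Violet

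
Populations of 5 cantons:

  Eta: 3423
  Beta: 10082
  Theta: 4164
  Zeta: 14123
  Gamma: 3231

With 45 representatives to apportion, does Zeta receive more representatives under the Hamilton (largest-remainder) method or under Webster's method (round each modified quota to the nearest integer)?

Hamilton: Eta 5, Beta 13, Theta 5, Zeta 18, Gamma 4.
Webster: Eta 4, Beta 13, Theta 5, Zeta 19, Gamma 4.
Zeta gets 18 under Hamilton and 19 under Webster.

Webster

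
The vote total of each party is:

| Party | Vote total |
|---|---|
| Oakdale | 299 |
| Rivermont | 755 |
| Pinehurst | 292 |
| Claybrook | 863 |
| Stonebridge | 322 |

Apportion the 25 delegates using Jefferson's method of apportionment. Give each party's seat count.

Oakdale 3; Rivermont 7; Pinehurst 3; Claybrook 9; Stonebridge 3

Standard divisor 2531/25 ≈ 101.24; standard quotas: Oakdale 2.953, Rivermont 7.458, Pinehurst 2.884, Claybrook 8.524, Stonebridge 3.181.
Rounding down gives 2, 7, 2, 8, 3 = 22 seats, so the divisor must be adjusted.
With modified divisor 95: modified quotas Oakdale 3.147, Rivermont 7.947, Pinehurst 3.074, Claybrook 9.084, Stonebridge 3.389.
Rounding down: Oakdale 3, Rivermont 7, Pinehurst 3, Claybrook 9, Stonebridge 3 (total 25).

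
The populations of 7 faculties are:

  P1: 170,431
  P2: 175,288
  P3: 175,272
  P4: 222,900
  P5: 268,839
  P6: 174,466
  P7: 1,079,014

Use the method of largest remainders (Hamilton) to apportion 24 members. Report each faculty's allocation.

The standard divisor is 2266210/24 ≈ 94425.417.
Standard quotas: P1 1.8049, P2 1.8564, P3 1.8562, P4 2.3606, P5 2.8471, P6 1.8477, P7 11.4272.
Lower quotas: P1 1, P2 1, P3 1, P4 2, P5 2, P6 1, P7 11 (sum 19, leaving 5 seats).
Remainders in descending order: P2 0.8564, P3 0.8562, P6 0.8477, P5 0.8471, P1 0.8049, P7 0.4272, P4 0.3606.
Largest remainders: P2, P3, P6, P5, P1 receive the extra seats.

P1=2, P2=2, P3=2, P4=2, P5=3, P6=2, P7=11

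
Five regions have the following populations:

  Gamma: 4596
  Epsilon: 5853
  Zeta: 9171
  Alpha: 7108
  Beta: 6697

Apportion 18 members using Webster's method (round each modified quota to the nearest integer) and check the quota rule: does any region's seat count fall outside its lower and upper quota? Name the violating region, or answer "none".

Standard quotas: Gamma 2.475, Epsilon 3.152, Zeta 4.939, Alpha 3.828, Beta 3.606.
Webster allocation: Gamma 2, Epsilon 3, Zeta 5, Alpha 4, Beta 4.
Every allocation lies between the lower and upper quota.

none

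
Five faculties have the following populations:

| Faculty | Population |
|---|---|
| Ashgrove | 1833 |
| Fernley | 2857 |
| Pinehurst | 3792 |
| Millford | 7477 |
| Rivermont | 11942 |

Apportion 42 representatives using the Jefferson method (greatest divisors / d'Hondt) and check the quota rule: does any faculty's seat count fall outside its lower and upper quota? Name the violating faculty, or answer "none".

Rivermont

Standard quotas: Ashgrove 2.759, Fernley 4.301, Pinehurst 5.708, Millford 11.255, Rivermont 17.977.
Jefferson allocation: Ashgrove 2, Fernley 4, Pinehurst 6, Millford 11, Rivermont 19.
Rivermont has quota 17.977 (lower 17, upper 18) but receives 19 — outside the quota interval.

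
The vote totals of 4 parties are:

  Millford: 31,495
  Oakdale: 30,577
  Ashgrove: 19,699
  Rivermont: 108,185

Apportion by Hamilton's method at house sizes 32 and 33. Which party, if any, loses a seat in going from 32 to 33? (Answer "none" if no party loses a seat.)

Ashgrove

At 32 seats: Millford 5, Oakdale 5, Ashgrove 4, Rivermont 18.
At 33 seats: Millford 6, Oakdale 5, Ashgrove 3, Rivermont 19.
Ashgrove drops from 4 to 3.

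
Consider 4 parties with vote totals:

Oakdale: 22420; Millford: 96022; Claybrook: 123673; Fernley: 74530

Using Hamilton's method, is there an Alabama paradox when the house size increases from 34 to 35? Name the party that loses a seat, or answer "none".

At 34 seats: Oakdale 3, Millford 10, Claybrook 13, Fernley 8.
At 35 seats: Oakdale 2, Millford 11, Claybrook 14, Fernley 8.
Oakdale drops from 3 to 2.

Oakdale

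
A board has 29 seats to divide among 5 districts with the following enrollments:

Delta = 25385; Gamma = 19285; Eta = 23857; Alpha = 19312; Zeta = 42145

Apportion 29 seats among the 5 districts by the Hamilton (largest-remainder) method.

Delta 6; Gamma 4; Eta 5; Alpha 4; Zeta 10

The standard divisor is 129984/29 ≈ 4482.207.
Standard quotas: Delta 5.6635, Gamma 4.3026, Eta 5.3226, Alpha 4.3086, Zeta 9.4027.
Lower quotas: Delta 5, Gamma 4, Eta 5, Alpha 4, Zeta 9 (sum 27, leaving 2 seats).
Remainders in descending order: Delta 0.6635, Zeta 0.4027, Eta 0.3226, Alpha 0.3086, Gamma 0.3026.
The surplus seats go to Delta, Zeta.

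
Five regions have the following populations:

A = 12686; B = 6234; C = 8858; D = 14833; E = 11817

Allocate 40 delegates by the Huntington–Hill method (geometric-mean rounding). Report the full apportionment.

With divisor 1380: modified quotas A 9.193, B 4.517, C 6.419, D 10.749, E 8.563.
Geometric-mean thresholds: A √(9·10)=9.487, B √(4·5)=4.472, C √(6·7)=6.481, D √(10·11)=10.488, E √(8·9)=8.485.
Each quota rounded against its threshold gives A 9, B 5, C 6, D 11, E 9 (total 40).

A=9, B=5, C=6, D=11, E=9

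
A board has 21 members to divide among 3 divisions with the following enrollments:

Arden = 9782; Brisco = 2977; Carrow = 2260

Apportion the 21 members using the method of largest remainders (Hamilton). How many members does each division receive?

Arden 14, Brisco 4, Carrow 3

The standard divisor is 15019/21 ≈ 715.19.
Standard quotas: Arden 13.6775, Brisco 4.1625, Carrow 3.1600.
Lower quotas: Arden 13, Brisco 4, Carrow 3 (sum 20, leaving 1 seat).
Remainders in descending order: Arden 0.6775, Brisco 0.1625, Carrow 0.1600.
Largest remainder: Arden receives the extra seat.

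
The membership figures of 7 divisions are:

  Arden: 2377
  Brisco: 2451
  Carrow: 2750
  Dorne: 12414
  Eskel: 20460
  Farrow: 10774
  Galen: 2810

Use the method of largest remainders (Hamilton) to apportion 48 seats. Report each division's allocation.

Arden: 2, Brisco: 2, Carrow: 2, Dorne: 11, Eskel: 18, Farrow: 10, Galen: 3

Standard divisor: 54036 ÷ 48 ≈ 1125.75.
Standard quotas: Arden 2.1115, Brisco 2.1772, Carrow 2.4428, Dorne 11.0273, Eskel 18.1746, Farrow 9.5705, Galen 2.4961.
Lower quotas: Arden 2, Brisco 2, Carrow 2, Dorne 11, Eskel 18, Farrow 9, Galen 2 (sum 46, leaving 2 seats).
Remainders in descending order: Farrow 0.5705, Galen 0.4961, Carrow 0.4428, Brisco 0.1772, Eskel 0.1746, Arden 0.1115, Dorne 0.0273.
Largest remainders: Farrow, Galen receive the extra seats.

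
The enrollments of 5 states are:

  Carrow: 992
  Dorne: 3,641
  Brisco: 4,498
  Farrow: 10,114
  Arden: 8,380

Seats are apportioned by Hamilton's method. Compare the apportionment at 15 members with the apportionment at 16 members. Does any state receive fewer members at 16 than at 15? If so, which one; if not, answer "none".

At 15 seats: Carrow 1, Dorne 2, Brisco 2, Farrow 5, Arden 5.
At 16 seats: Carrow 0, Dorne 2, Brisco 3, Farrow 6, Arden 5.
Carrow drops from 1 to 0.

Carrow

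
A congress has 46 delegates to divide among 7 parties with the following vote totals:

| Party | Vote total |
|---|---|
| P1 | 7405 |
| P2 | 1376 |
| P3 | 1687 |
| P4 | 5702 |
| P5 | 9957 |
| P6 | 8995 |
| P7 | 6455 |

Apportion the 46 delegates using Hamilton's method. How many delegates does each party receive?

Total 41577; standard divisor 41577/46 ≈ 903.848.
Standard quotas: P1 8.1928, P2 1.5224, P3 1.8665, P4 6.3086, P5 11.0162, P6 9.9519, P7 7.1417.
Lower quotas: P1 8, P2 1, P3 1, P4 6, P5 11, P6 9, P7 7 (sum 43, leaving 3 seats).
Remainders in descending order: P6 0.9519, P3 0.8665, P2 0.5224, P4 0.3086, P1 0.1928, P7 0.1417, P5 0.0162.
Largest remainders: P6, P3, P2 receive the extra seats.

P1: 8; P2: 2; P3: 2; P4: 6; P5: 11; P6: 10; P7: 7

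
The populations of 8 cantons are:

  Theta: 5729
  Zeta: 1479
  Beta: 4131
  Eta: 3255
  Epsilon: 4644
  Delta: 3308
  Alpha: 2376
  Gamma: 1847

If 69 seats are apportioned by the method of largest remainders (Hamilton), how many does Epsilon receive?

Standard divisor: 26769 ÷ 69 ≈ 387.957.
Standard quotas: Theta 14.7671, Zeta 3.8123, Beta 10.6481, Eta 8.3901, Epsilon 11.9704, Delta 8.5267, Alpha 6.1244, Gamma 4.7608.
Lower quotas: Theta 14, Zeta 3, Beta 10, Eta 8, Epsilon 11, Delta 8, Alpha 6, Gamma 4 (sum 64, leaving 5 seats).
Remainders in descending order: Epsilon 0.9704, Zeta 0.8123, Theta 0.7671, Gamma 0.7608, Beta 0.6481, Delta 0.5267, Eta 0.3901, Alpha 0.1244.
The surplus seats go to Epsilon, Zeta, Theta, Gamma, Beta.
Epsilon receives 12.

12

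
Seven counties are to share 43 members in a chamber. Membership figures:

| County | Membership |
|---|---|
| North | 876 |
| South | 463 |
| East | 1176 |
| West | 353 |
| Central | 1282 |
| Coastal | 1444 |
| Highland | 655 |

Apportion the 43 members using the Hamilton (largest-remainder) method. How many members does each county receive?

Standard divisor: 6249 ÷ 43 ≈ 145.326.
Standard quotas: North 6.028, South 3.186, East 8.092, West 2.429, Central 8.822, Coastal 9.936, Highland 4.507.
Lower quotas: North 6, South 3, East 8, West 2, Central 8, Coastal 9, Highland 4 (sum 40, leaving 3 seats).
Remainders in descending order: Coastal 0.936, Central 0.822, Highland 0.507, West 0.429, South 0.186, East 0.092, North 0.028.
The surplus seats go to Coastal, Central, Highland.

North: 6, South: 3, East: 8, West: 2, Central: 9, Coastal: 10, Highland: 5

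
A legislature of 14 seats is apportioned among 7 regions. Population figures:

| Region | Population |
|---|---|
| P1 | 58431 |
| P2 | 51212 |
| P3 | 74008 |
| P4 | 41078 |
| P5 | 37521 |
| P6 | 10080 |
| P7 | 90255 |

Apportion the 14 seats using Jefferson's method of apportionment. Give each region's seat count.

P1: 2, P2: 2, P3: 3, P4: 2, P5: 1, P6: 0, P7: 4

Standard divisor 362585/14 ≈ 25898.929; standard quotas: P1 2.256, P2 1.977, P3 2.858, P4 1.586, P5 1.449, P6 0.389, P7 3.485.
Rounding down gives 2, 1, 2, 1, 1, 0, 3 = 10 seats, so the divisor must be adjusted.
With modified divisor 20000: modified quotas P1 2.922, P2 2.561, P3 3.700, P4 2.054, P5 1.876, P6 0.504, P7 4.513.
Rounding down: P1 2, P2 2, P3 3, P4 2, P5 1, P6 0, P7 4 (total 14).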